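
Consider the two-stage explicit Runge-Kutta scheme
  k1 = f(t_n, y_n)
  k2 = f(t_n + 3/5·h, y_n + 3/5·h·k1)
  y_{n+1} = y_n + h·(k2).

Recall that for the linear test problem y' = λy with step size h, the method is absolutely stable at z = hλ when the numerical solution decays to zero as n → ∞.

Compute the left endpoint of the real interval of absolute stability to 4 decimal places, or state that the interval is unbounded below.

left endpoint -1.6667.

Test eqn y'=λy, z=hλ:
  k1=λy_n ⇒ h·k1=z·y_n;  k2=λ(1+3/5z)y_n ⇒ h·k2=z(1+3/5z)y_n
  y_{n+1}/y_n = 1 + z(1+3/5z) = 1 + z + 3/5z²
  R(z) = 1 + z + 3/5z².

Need |R(x)|<1, x<0.
x=-0.7: |R|=0.5940
R=1: x+3/5x²=0 ⇒ x=−5/3=-1.6667; min R=1−1/(4·3/5)=0.5833>−1
Confirm numerically:
  x=-1.582: |R|=0.91963 <1
  x=-1.513: |R|=0.86050 <1
  x=-1.312: |R|=0.72081 <1
  x=-1.008: |R|=0.60164 <1
  x=-2.221: |R|=1.73870 >1
  x=-2.001: |R|=1.40140 >1
  x=-1.759: |R|=1.09745 >1
Stable set (-1.6667, 0).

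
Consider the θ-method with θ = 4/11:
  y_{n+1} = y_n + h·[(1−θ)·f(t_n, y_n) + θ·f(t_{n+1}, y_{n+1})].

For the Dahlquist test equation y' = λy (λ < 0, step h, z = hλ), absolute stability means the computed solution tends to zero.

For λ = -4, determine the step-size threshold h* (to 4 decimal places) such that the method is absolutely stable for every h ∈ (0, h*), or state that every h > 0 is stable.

(-7.3333,0); λ=-4 ⇒ h* = (22/3)/4 = 1.8333.

With y'=λy (z=hλ):
  y_{n+1} = y_n + z·[7/11·y_n + 4/11·y_{n+1}] ⇒ (1 − 4/11z)y_{n+1} = (1 + 7/11z)y_n
  so R(z) = (1 + 7/11z)/(1 − 4/11z).

Find x<0 with |R(x)|<1.
x=-1.34: |R|=0.0990
R=−1: 1+7/11x = −1+4/11x ⇒ -3/11x=2 ⇒ x=2/(-3/11)=-7.3333
Confirm numerically:
  x=-5.699: |R|=0.85492 <1
  x=-4.789: |R|=0.74688 <1
  x=-4.306: |R|=0.67822 <1
  x=-3.466: |R|=0.53338 <1
  x=-7.896: |R|=1.03964 >1
  x=-7.638: |R|=1.02200 >1
  x=-7.381: |R|=1.00353 >1
So |R|<1 on (-7.3333, 0).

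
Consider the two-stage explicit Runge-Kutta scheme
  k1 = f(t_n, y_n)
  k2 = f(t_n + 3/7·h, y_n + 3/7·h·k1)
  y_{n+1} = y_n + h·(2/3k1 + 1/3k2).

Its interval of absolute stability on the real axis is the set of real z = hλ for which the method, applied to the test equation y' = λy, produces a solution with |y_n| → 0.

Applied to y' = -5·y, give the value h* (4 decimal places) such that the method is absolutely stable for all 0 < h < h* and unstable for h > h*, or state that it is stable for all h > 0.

(-7.0000,0); λ=-5 ⇒ h* = (7)/5 = 1.4000.

On y'=λy, z=hλ:
  k1=λy_n ⇒ h·k1=z·y_n;  k2=λ(1+3/7z)y_n ⇒ h·k2=z(1+3/7z)y_n
  y_{n+1}/y_n = 1 + 2/3z + 1/3z(1+3/7z) = 1 + z + 1/7z²
  Hence R(z) = 1 + z + 1/7z².

Boundary: |R(x)|=1, x<0.
x=-0.34: |R|=0.6765
R=1: x+1/7x²=0 ⇒ x=−7=-7.0000; min R=1−1/(4·1/7)=-0.7500>−1
Confirm numerically:
  x=-5.849: |R|=0.03826 <1
  x=-4.591: |R|=0.57996 <1
  x=-2.811: |R|=0.68218 <1
  x=-7.448: |R|=1.47667 >1
  x=-7.246: |R|=1.25465 >1
So |R|<1 on (-7.0000, 0).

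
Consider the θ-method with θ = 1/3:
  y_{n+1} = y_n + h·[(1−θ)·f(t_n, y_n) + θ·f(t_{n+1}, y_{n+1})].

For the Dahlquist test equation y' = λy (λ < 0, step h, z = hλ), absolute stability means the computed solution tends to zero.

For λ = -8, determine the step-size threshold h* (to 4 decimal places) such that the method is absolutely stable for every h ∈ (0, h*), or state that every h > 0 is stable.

Set f=λy, z=hλ:
  y_{n+1} = y_n + z·[2/3·y_n + 1/3·y_{n+1}] ⇒ (1 − 1/3z)y_{n+1} = (1 + 2/3z)y_n
  Hence R(z) = (1 + 2/3z)/(1 − 1/3z).

Solve |R(x)|<1 on ℝ⁻.
x=-1.72: |R|=0.0932
R=−1: 1+2/3x = −1+1/3x ⇒ -1/3x=2 ⇒ x=2/(-1/3)=-6.0000
Confirm numerically:
  x=-5.854: |R|=0.98351 <1
  x=-5.346: |R|=0.92164 <1
  x=-5.273: |R|=0.91212 <1
  x=-3.626: |R|=0.64171 <1
  x=-6.442: |R|=1.04681 >1
  x=-6.102: |R|=1.01121 >1
So |R|<1 on (-6.0000, 0).

(-6.0000,0); λ=-8 ⇒ h* = (6)/8 = 0.7500.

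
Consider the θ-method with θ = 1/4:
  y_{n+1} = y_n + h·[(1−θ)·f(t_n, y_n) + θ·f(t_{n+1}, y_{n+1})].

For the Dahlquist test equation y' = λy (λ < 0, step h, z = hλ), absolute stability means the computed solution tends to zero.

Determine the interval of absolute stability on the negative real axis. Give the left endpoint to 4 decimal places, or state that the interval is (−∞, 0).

Test eqn y'=λy, z=hλ:
  y_{n+1} = y_n + z·[3/4·y_n + 1/4·y_{n+1}] ⇒ (1 − 1/4z)y_{n+1} = (1 + 3/4z)y_n
  so R(z) = (1 + 3/4z)/(1 − 1/4z).

Solve |R(x)|<1 on ℝ⁻.
x=-0.94: |R|=0.2389
R=−1: 1+3/4x = −1+1/4x ⇒ -1/2x=2 ⇒ x=2/(-1/2)=-4.0000
Confirm numerically:
  x=-3.552: |R|=0.88136 <1
  x=-2.850: |R|=0.66423 <1
  x=-2.730: |R|=0.62259 <1
  x=-2.707: |R|=0.61443 <1
  x=-4.422: |R|=1.10021 >1
  x=-4.395: |R|=1.09410 >1
  x=-4.192: |R|=1.04688 >1
Interval (-4.0000, 0).

z∈(-4.0000,0).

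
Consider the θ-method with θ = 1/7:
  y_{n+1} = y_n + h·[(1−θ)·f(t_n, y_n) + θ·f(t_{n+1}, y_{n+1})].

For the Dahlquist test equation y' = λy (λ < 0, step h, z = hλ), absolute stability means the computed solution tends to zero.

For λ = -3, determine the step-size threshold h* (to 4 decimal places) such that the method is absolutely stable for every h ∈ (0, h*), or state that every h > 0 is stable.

(-2.8000,0); λ=-3 ⇒ h* = (14/5)/3 = 0.9333.

Test eqn y'=λy, z=hλ:
  y_{n+1} = y_n + z·[6/7·y_n + 1/7·y_{n+1}] ⇒ (1 − 1/7z)y_{n+1} = (1 + 6/7z)y_n
  ⇒ R(z) = (1 + 6/7z)/(1 − 1/7z).

Find x<0 with |R(x)|<1.
x=-1.58: |R|=0.2890
R=−1: 1+6/7x = −1+1/7x ⇒ -5/7x=2 ⇒ x=2/(-5/7)=-2.8000
Confirm numerically:
  x=-2.375: |R|=0.77333 <1
  x=-1.710: |R|=0.37428 <1
  x=-1.174: |R|=0.00538 <1
  x=-3.197: |R|=1.19467 >1
  x=-3.119: |R|=1.15762 >1
Stable set (-2.8000, 0).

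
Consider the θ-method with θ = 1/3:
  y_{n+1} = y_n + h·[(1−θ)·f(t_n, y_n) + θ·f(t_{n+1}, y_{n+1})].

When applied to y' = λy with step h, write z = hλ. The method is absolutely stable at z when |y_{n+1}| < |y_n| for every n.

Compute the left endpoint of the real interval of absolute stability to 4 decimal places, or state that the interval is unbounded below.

With y'=λy (z=hλ):
  y_{n+1} = y_n + z·[2/3·y_n + 1/3·y_{n+1}] ⇒ (1 − 1/3z)y_{n+1} = (1 + 2/3z)y_n
  ⇒ R(z) = (1 + 2/3z)/(1 − 1/3z).

Solve |R(x)|<1 on ℝ⁻.
x=-1.68: |R|=0.0769
R=−1: 1+2/3x = −1+1/3x ⇒ -1/3x=2 ⇒ x=2/(-1/3)=-6.0000
Confirm numerically:
  x=-5.619: |R|=0.95580 <1
  x=-5.144: |R|=0.89489 <1
  x=-4.620: |R|=0.81890 <1
  x=-3.962: |R|=0.70727 <1
  x=-6.494: |R|=1.05203 >1
  x=-6.450: |R|=1.04762 >1
  x=-6.378: |R|=1.04031 >1
Interval (-6.0000, 0).

z* = -6.0000.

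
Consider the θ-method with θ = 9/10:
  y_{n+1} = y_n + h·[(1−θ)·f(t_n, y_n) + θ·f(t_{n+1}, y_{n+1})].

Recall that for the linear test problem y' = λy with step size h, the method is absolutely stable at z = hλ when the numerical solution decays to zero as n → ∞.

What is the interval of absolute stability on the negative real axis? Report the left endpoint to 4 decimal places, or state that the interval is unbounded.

unbounded; (−∞, 0).

Test eqn y'=λy, z=hλ:
  y_{n+1} = y_n + z·[1/10·y_n + 9/10·y_{n+1}] ⇒ (1 − 9/10z)y_{n+1} = (1 + 1/10z)y_n
  R(z) = (1 + 1/10z)/(1 − 9/10z).

Need |R(x)|<1, x<0.
x=-0.95: |R|=0.4879
x=-2: |R|=0.2857
x=-10: |R|=0.0000
x=-100: |R|=0.0989
θ=9/10≥1/2 ⇒ |1+1/10x|<|1−9/10x| ∀x<0 ⇒ stable on all of ℝ⁻.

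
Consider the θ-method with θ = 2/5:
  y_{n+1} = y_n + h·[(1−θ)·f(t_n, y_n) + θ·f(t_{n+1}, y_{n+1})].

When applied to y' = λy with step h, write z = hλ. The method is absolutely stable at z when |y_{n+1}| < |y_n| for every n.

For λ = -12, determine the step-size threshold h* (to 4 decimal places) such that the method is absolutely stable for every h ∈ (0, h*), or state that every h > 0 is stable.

(-10.0000,0); λ=-12 ⇒ h* = (10)/12 = 0.8333.

On y'=λy, z=hλ:
  y_{n+1} = y_n + z·[3/5·y_n + 2/5·y_{n+1}] ⇒ (1 − 2/5z)y_{n+1} = (1 + 3/5z)y_n
  Hence R(z) = (1 + 3/5z)/(1 − 2/5z).

Boundary: |R(x)|=1, x<0.
x=-1: |R|=0.2857
R=−1: 1+3/5x = −1+2/5x ⇒ -1/5x=2 ⇒ x=2/(-1/5)=-10.0000
Confirm numerically:
  x=-7.782: |R|=0.89214 <1
  x=-6.994: |R|=0.84169 <1
  x=-6.990: |R|=0.84141 <1
  x=-10.597: |R|=1.02279 >1
  x=-10.548: |R|=1.02100 >1
  x=-10.163: |R|=1.00644 >1
Interval (-10.0000, 0).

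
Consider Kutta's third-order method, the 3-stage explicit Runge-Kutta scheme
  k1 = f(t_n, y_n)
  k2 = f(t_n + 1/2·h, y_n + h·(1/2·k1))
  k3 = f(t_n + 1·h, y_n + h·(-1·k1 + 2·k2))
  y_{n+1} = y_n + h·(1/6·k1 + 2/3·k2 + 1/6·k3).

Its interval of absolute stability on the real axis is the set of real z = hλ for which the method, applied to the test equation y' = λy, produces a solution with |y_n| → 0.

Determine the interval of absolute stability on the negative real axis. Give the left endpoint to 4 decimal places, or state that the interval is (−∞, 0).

z∈(-2.5127,0).

Set f=λy, z=hλ:
  order 3, 3-stage ⇒ R(z)=1+z+z^2/2+z^3/6
  (e.g. R(-0.84)=0.41402, |R|=0.41402)

Boundary: |R(x)|=1, x<0.
x=-0.84: |R|=0.4140
|R(-1.63)|=0.0233 |R(-1.23)|=0.2163 |R(-0.78)|=0.4451
Bisect:
  x_lo=-3.1643 |R|=2.4384  x_hi=-0.3182 |R|=0.7271
  mid=-1.74122 |R|=0.10515 →hi
  mid=-2.45274 |R|=0.90403 →hi
  mid=-2.80850 |R|=1.55675 →lo
  mid=-2.63062 |R|=1.20459 →lo
  mid=-2.54168 |R|=1.04821 →lo
  mid=-2.49721 |R|=0.97464 →hi
  mid=-2.51944 |R|=1.01105 →lo
  mid=-2.50833 |R|=0.99275 →hi
  ...
  [-2.51284,-2.51267] ⇒ x*=-2.5127
Stable set (-2.5127, 0).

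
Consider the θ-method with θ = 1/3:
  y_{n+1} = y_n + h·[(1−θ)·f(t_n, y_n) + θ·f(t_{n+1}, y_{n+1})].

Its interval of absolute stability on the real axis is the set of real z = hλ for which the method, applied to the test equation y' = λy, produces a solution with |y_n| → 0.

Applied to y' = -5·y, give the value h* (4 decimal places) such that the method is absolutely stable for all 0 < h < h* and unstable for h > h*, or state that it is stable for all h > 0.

Set f=λy, z=hλ:
  y_{n+1} = y_n + z·[2/3·y_n + 1/3·y_{n+1}] ⇒ (1 − 1/3z)y_{n+1} = (1 + 2/3z)y_n
  R(z) = (1 + 2/3z)/(1 − 1/3z).

Solve |R(x)|<1 on ℝ⁻.
x=-0.45: |R|=0.6087
R=−1: 1+2/3x = −1+1/3x ⇒ -1/3x=2 ⇒ x=2/(-1/3)=-6.0000
Confirm numerically:
  x=-5.225: |R|=0.90578 <1
  x=-4.802: |R|=0.84645 <1
  x=-4.612: |R|=0.81766 <1
  x=-6.471: |R|=1.04973 >1
  x=-6.330: |R|=1.03537 >1
  x=-6.203: |R|=1.02206 >1
Stable set (-6.0000, 0).

(-6.0000,0); λ=-5 ⇒ h* = (6)/5 = 1.2000.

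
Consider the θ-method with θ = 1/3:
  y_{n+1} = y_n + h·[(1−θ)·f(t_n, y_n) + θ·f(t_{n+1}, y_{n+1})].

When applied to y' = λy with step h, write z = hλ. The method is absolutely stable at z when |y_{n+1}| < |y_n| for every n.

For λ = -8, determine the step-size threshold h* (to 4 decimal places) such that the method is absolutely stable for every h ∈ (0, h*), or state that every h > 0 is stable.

(-6.0000,0); λ=-8 ⇒ h* = (6)/8 = 0.7500.

With y'=λy (z=hλ):
  y_{n+1} = y_n + z·[2/3·y_n + 1/3·y_{n+1}] ⇒ (1 − 1/3z)y_{n+1} = (1 + 2/3z)y_n
  R(z) = (1 + 2/3z)/(1 − 1/3z).

Boundary: |R(x)|=1, x<0.
x=-1.57: |R|=0.0306
R=−1: 1+2/3x = −1+1/3x ⇒ -1/3x=2 ⇒ x=2/(-1/3)=-6.0000
Confirm numerically:
  x=-5.514: |R|=0.94292 <1
  x=-4.996: |R|=0.87444 <1
  x=-4.906: |R|=0.86162 <1
  x=-4.613: |R|=0.81781 <1
  x=-6.516: |R|=1.05422 >1
  x=-6.230: |R|=1.02492 >1
Stable set (-6.0000, 0).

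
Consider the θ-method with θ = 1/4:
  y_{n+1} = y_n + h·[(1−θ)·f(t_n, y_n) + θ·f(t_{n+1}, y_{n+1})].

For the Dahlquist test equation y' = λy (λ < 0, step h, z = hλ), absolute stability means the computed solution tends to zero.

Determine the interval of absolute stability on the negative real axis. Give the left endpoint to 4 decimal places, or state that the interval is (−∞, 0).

Set f=λy, z=hλ:
  y_{n+1} = y_n + z·[3/4·y_n + 1/4·y_{n+1}] ⇒ (1 − 1/4z)y_{n+1} = (1 + 3/4z)y_n
  ⇒ R(z) = (1 + 3/4z)/(1 − 1/4z).

Boundary: |R(x)|=1, x<0.
x=-0.54: |R|=0.5242
R=−1: 1+3/4x = −1+1/4x ⇒ -1/2x=2 ⇒ x=2/(-1/2)=-4.0000
Confirm numerically:
  x=-3.792: |R|=0.94661 <1
  x=-2.359: |R|=0.48388 <1
  x=-2.247: |R|=0.43877 <1
  x=-1.993: |R|=0.33022 <1
  x=-4.349: |R|=1.08360 >1
  x=-4.181: |R|=1.04425 >1
Interval (-4.0000, 0).

(-4.0000, 0).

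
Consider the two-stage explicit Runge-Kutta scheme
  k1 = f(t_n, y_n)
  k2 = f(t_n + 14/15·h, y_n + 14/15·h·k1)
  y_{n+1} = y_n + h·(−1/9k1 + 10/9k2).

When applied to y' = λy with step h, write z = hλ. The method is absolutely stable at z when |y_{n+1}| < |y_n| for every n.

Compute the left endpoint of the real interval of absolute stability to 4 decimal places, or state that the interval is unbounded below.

left endpoint -0.9643.

On y'=λy, z=hλ:
  k1=λy_n ⇒ h·k1=z·y_n;  k2=λ(1+14/15z)y_n ⇒ h·k2=z(1+14/15z)y_n
  y_{n+1}/y_n = 1 − 1/9z + 10/9z(1+14/15z) = 1 + z + 28/27z²
  so R(z) = 1 + z + 28/27z².

Need |R(x)|<1, x<0.
x=-0.38: |R|=0.7697
R=1: x+28/27x²=0 ⇒ x=−27/28=-0.9643; min R=1−1/(4·28/27)=0.7589>−1
Confirm numerically:
  x=-0.774: |R|=0.84726 <1
  x=-0.701: |R|=0.80860 <1
  x=-0.534: |R|=0.76172 <1
  x=-1.478: |R|=1.78739 >1
  x=-1.241: |R|=1.35612 >1
So |R|<1 on (-0.9643, 0).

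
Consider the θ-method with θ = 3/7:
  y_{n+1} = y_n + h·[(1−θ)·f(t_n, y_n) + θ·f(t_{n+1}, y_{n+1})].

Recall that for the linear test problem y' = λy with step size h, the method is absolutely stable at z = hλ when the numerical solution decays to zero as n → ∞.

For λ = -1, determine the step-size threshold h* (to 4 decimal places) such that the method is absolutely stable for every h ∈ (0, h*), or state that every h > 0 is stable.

(-14.0000,0); λ=-1 ⇒ h* = (14)/1 = 14.0000.

Set f=λy, z=hλ:
  y_{n+1} = y_n + z·[4/7·y_n + 3/7·y_{n+1}] ⇒ (1 − 3/7z)y_{n+1} = (1 + 4/7z)y_n
  so R(z) = (1 + 4/7z)/(1 − 3/7z).

Need |R(x)|<1, x<0.
x=-0.34: |R|=0.7032
R=−1: 1+4/7x = −1+3/7x ⇒ -1/7x=2 ⇒ x=2/(-1/7)=-14.0000
Confirm numerically:
  x=-10.581: |R|=0.91175 <1
  x=-7.133: |R|=0.75820 <1
  x=-5.635: |R|=0.65007 <1
  x=-14.503: |R|=1.00996 >1
  x=-14.287: |R|=1.00576 >1
  x=-14.030: |R|=1.00061 >1
So |R|<1 on (-14.0000, 0).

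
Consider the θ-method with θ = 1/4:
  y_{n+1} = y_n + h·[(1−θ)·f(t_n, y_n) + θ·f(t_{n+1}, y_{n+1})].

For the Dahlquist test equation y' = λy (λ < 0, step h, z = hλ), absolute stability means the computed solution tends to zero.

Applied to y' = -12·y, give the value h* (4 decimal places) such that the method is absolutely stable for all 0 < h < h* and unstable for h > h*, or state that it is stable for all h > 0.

On y'=λy, z=hλ:
  y_{n+1} = y_n + z·[3/4·y_n + 1/4·y_{n+1}] ⇒ (1 − 1/4z)y_{n+1} = (1 + 3/4z)y_n
  R(z) = (1 + 3/4z)/(1 − 1/4z).

Solve |R(x)|<1 on ℝ⁻.
x=-0.39: |R|=0.6446
R=−1: 1+3/4x = −1+1/4x ⇒ -1/2x=2 ⇒ x=2/(-1/2)=-4.0000
Confirm numerically:
  x=-3.978: |R|=0.99448 <1
  x=-2.710: |R|=0.61550 <1
  x=-2.170: |R|=0.40681 <1
  x=-4.389: |R|=1.09274 >1
  x=-4.350: |R|=1.08383 >1
So |R|<1 on (-4.0000, 0).

(-4.0000,0); λ=-12 ⇒ h* = (4)/12 = 0.3333.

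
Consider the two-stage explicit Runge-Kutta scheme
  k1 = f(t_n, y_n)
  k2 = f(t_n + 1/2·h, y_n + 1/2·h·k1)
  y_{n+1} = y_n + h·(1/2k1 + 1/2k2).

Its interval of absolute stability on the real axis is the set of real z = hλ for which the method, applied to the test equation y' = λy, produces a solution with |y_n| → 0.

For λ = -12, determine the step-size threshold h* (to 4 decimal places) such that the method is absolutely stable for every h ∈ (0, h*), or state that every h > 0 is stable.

(-4.0000,0); λ=-12 ⇒ h* = (4)/12 = 0.3333.

Set f=λy, z=hλ:
  k1=λy_n ⇒ h·k1=z·y_n;  k2=λ(1+1/2z)y_n ⇒ h·k2=z(1+1/2z)y_n
  y_{n+1}/y_n = 1 + 1/2z + 1/2z(1+1/2z) = 1 + z + 1/4z²
  R(z) = 1 + z + 1/4z².

Find x<0 with |R(x)|<1.
x=-1.36: |R|=0.1024
R=1: x+1/4x²=0 ⇒ x=−4=-4.0000; min R=1−1/(4·1/4)=0.0000>−1
Confirm numerically:
  x=-3.061: |R|=0.28143 <1
  x=-3.031: |R|=0.26574 <1
  x=-2.792: |R|=0.15682 <1
  x=-4.433: |R|=1.47987 >1
  x=-4.403: |R|=1.44360 >1
  x=-4.306: |R|=1.32941 >1
Stable set (-4.0000, 0).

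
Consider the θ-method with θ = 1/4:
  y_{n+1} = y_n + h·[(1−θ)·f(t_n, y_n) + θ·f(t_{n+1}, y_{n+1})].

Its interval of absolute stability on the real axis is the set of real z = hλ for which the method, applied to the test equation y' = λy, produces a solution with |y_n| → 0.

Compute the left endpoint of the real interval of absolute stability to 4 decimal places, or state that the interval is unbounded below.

Test eqn y'=λy, z=hλ:
  y_{n+1} = y_n + z·[3/4·y_n + 1/4·y_{n+1}] ⇒ (1 − 1/4z)y_{n+1} = (1 + 3/4z)y_n
  so R(z) = (1 + 3/4z)/(1 − 1/4z).

Boundary: |R(x)|=1, x<0.
x=-1.4: |R|=0.0370
R=−1: 1+3/4x = −1+1/4x ⇒ -1/2x=2 ⇒ x=2/(-1/2)=-4.0000
Confirm numerically:
  x=-3.523: |R|=0.87319 <1
  x=-2.988: |R|=0.71036 <1
  x=-2.213: |R|=0.42475 <1
  x=-4.499: |R|=1.11743 >1
  x=-4.217: |R|=1.05282 >1
Interval (-4.0000, 0).

z* = -4.0000.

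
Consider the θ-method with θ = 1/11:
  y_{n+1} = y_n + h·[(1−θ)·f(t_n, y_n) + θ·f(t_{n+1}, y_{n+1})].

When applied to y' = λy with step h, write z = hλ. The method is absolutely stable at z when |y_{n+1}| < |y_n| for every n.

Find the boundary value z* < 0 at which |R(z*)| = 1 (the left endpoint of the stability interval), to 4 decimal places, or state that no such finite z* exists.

z* = -2.4444.

Set f=λy, z=hλ:
  y_{n+1} = y_n + z·[10/11·y_n + 1/11·y_{n+1}] ⇒ (1 − 1/11z)y_{n+1} = (1 + 10/11z)y_n
  R(z) = (1 + 10/11z)/(1 − 1/11z).

Find x<0 with |R(x)|<1.
x=-1.35: |R|=0.2024
R=−1: 1+10/11x = −1+1/11x ⇒ -9/11x=2 ⇒ x=2/(-9/11)=-2.4444
Confirm numerically:
  x=-2.317: |R|=0.91387 <1
  x=-2.233: |R|=0.85619 <1
  x=-1.616: |R|=0.40900 <1
  x=-1.434: |R|=0.26862 <1
  x=-2.951: |R|=1.32679 >1
  x=-2.472: |R|=1.01841 >1
  x=-2.467: |R|=1.01507 >1
So |R|<1 on (-2.4444, 0).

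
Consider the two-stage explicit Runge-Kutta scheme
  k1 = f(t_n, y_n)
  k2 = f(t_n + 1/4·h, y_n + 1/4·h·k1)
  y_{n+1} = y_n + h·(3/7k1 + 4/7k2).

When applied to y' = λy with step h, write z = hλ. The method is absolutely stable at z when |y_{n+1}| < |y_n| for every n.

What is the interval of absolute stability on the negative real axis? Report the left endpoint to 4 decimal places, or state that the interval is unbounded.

Set f=λy, z=hλ:
  k1=λy_n ⇒ h·k1=z·y_n;  k2=λ(1+1/4z)y_n ⇒ h·k2=z(1+1/4z)y_n
  y_{n+1}/y_n = 1 + 3/7z + 4/7z(1+1/4z) = 1 + z + 1/7z²
  so R(z) = 1 + z + 1/7z².

Need |R(x)|<1, x<0.
x=-0.71: |R|=0.3620
R=1: x+1/7x²=0 ⇒ x=−7=-7.0000; min R=1−1/(4·1/7)=-0.7500>−1
Confirm numerically:
  x=-6.492: |R|=0.52887 <1
  x=-5.652: |R|=0.08841 <1
  x=-5.522: |R|=0.16593 <1
  x=-5.412: |R|=0.22775 <1
  x=-7.341: |R|=1.35761 >1
  x=-7.324: |R|=1.33900 >1
  x=-7.103: |R|=1.10452 >1
Interval (-7.0000, 0).

(-7.0000, 0).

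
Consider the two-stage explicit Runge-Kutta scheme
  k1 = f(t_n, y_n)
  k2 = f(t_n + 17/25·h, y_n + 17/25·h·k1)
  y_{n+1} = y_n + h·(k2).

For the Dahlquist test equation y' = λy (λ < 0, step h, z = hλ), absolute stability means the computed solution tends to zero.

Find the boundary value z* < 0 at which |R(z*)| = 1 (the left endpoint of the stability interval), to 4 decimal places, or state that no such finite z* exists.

Set f=λy, z=hλ:
  k1=λy_n ⇒ h·k1=z·y_n;  k2=λ(1+17/25z)y_n ⇒ h·k2=z(1+17/25z)y_n
  y_{n+1}/y_n = 1 + z(1+17/25z) = 1 + z + 17/25z²
  ⇒ R(z) = 1 + z + 17/25z².

Boundary: |R(x)|=1, x<0.
x=-1.27: |R|=0.8268
R=1: x+17/25x²=0 ⇒ x=−25/17=-1.4706; min R=1−1/(4·17/25)=0.6324>−1
Confirm numerically:
  x=-1.305: |R|=0.85306 <1
  x=-1.086: |R|=0.71599 <1
  x=-0.872: |R|=0.64506 <1
  x=-0.865: |R|=0.64379 <1
  x=-1.860: |R|=1.49253 >1
  x=-1.698: |R|=1.26258 >1
  x=-1.527: |R|=1.05858 >1
So |R|<1 on (-1.4706, 0).

z* = -1.4706.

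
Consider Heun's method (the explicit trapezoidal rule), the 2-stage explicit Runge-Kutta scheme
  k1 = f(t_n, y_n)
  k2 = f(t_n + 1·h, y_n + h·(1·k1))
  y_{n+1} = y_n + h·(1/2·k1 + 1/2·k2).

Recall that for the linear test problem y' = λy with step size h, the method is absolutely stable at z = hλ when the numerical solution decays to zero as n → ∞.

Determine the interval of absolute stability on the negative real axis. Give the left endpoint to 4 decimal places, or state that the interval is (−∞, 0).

z∈(-2.0000,0).

Test eqn y'=λy, z=hλ:
  order 2, 2-stage ⇒ R(z)=1+z+z^2/2
  (e.g. R(-1.36)=0.56480, |R|=0.56480)

Boundary: |R(x)|=1, x<0.
x=-1.36: |R|=0.5648
|R(-2.13)|=1.1384 |R(-1.76)|=0.7888 |R(-1.34)|=0.5578
Bisect:
  x_lo=-2.4800 |R|=1.5952  x_hi=-0.3742 |R|=0.6958
  mid=-1.42710 |R|=0.59121 →hi
  mid=-1.95356 |R|=0.95464 →hi
  mid=-2.21679 |R|=1.24028 →lo
  mid=-2.08517 |R|=1.08880 →lo
  mid=-2.01937 |R|=1.01955 →lo
  mid=-1.98646 |R|=0.98655 →hi
  mid=-2.00291 |R|=1.00292 →lo
  mid=-1.99469 |R|=0.99470 →hi
  ...
  [-2.00009,-1.99996] ⇒ x*=-2.0000
Interval (-2.0000, 0).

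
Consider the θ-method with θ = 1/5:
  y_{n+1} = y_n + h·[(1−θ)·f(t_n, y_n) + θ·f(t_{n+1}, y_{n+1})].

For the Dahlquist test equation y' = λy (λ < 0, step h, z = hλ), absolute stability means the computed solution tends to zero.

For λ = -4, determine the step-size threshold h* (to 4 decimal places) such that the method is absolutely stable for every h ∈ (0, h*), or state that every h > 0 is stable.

On y'=λy, z=hλ:
  y_{n+1} = y_n + z·[4/5·y_n + 1/5·y_{n+1}] ⇒ (1 − 1/5z)y_{n+1} = (1 + 4/5z)y_n
  R(z) = (1 + 4/5z)/(1 − 1/5z).

Boundary: |R(x)|=1, x<0.
x=-1.13: |R|=0.0783
R=−1: 1+4/5x = −1+1/5x ⇒ -3/5x=2 ⇒ x=2/(-3/5)=-3.3333
Confirm numerically:
  x=-2.062: |R|=0.45993 <1
  x=-1.928: |R|=0.39145 <1
  x=-1.800: |R|=0.32353 <1
  x=-3.927: |R|=1.19951 >1
  x=-3.642: |R|=1.10715 >1
  x=-3.540: |R|=1.07260 >1
Interval (-3.3333, 0).

(-3.3333,0); λ=-4 ⇒ h* = (10/3)/4 = 0.8333.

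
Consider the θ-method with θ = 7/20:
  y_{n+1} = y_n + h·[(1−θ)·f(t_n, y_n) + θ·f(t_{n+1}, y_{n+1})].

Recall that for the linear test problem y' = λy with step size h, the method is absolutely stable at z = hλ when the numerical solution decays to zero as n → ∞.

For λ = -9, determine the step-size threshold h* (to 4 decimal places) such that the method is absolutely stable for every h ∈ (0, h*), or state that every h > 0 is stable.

Set f=λy, z=hλ:
  y_{n+1} = y_n + z·[13/20·y_n + 7/20·y_{n+1}] ⇒ (1 − 7/20z)y_{n+1} = (1 + 13/20z)y_n
  ⇒ R(z) = (1 + 13/20z)/(1 − 7/20z).

Find x<0 with |R(x)|<1.
x=-0.33: |R|=0.7042
R=−1: 1+13/20x = −1+7/20x ⇒ -3/10x=2 ⇒ x=2/(-3/10)=-6.6667
Confirm numerically:
  x=-5.166: |R|=0.83968 <1
  x=-4.645: |R|=0.76902 <1
  x=-4.426: |R|=0.73630 <1
  x=-3.053: |R|=0.47591 <1
  x=-7.202: |R|=1.04562 >1
  x=-6.853: |R|=1.01645 >1
So |R|<1 on (-6.6667, 0).

(-6.6667,0); λ=-9 ⇒ h* = (20/3)/9 = 0.7407.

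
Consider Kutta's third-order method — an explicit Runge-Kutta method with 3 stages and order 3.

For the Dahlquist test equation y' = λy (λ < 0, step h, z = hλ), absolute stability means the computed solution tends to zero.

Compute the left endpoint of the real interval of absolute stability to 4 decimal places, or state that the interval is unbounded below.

On y'=λy, z=hλ:
  order 3, 3-stage ⇒ R(z)=1+z+z^2/2+z^3/6
  (e.g. R(-0.88)=0.39362, |R|=0.39362)

Boundary: |R(x)|=1, x<0.
x=-0.88: |R|=0.3936
|R(-2.8)|=1.5387 |R(-2.29)|=0.6694 |R(-1.23)|=0.2163
Bisect:
  x_lo=-2.9792 |R|=1.9485  x_hi=-0.3557 |R|=0.7001
  mid=-1.66745 |R|=0.04995 →hi
  mid=-2.32333 |R|=0.71457 →hi
  mid=-2.65127 |R|=1.24273 →lo
  mid=-2.48730 |R|=0.95866 →hi
  mid=-2.56929 |R|=1.09542 →lo
  mid=-2.52830 |R|=1.02575 →lo
  mid=-2.50780 |R|=0.99189 →hi
  mid=-2.51805 |R|=1.00874 →lo
  mid=-2.51292 |R|=1.00029 →lo
  ...
  [-2.51276,-2.51260] ⇒ x*=-2.5127
Stable set (-2.5127, 0).

left endpoint -2.5127.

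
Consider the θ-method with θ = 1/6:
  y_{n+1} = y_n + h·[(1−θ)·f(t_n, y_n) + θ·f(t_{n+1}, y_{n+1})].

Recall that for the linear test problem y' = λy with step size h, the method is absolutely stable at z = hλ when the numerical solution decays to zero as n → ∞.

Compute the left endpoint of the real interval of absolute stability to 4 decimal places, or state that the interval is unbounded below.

left endpoint -3.0000.

On y'=λy, z=hλ:
  y_{n+1} = y_n + z·[5/6·y_n + 1/6·y_{n+1}] ⇒ (1 − 1/6z)y_{n+1} = (1 + 5/6z)y_n
  ⇒ R(z) = (1 + 5/6z)/(1 − 1/6z).

Need |R(x)|<1, x<0.
x=-0.38: |R|=0.6426
R=−1: 1+5/6x = −1+1/6x ⇒ -2/3x=2 ⇒ x=2/(-2/3)=-3.0000
Confirm numerically:
  x=-2.921: |R|=0.96458 <1
  x=-2.813: |R|=0.91513 <1
  x=-2.511: |R|=0.77018 <1
  x=-3.477: |R|=1.20133 >1
  x=-3.457: |R|=1.19330 >1
Stable set (-3.0000, 0).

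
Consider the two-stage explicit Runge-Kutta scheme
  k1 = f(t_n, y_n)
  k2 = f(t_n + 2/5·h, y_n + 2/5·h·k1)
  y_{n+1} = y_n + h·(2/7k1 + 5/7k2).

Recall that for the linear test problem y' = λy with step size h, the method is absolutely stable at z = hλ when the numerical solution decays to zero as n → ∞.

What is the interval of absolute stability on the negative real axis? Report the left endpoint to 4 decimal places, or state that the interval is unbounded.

On y'=λy, z=hλ:
  k1=λy_n ⇒ h·k1=z·y_n;  k2=λ(1+2/5z)y_n ⇒ h·k2=z(1+2/5z)y_n
  y_{n+1}/y_n = 1 + 2/7z + 5/7z(1+2/5z) = 1 + z + 2/7z²
  ⇒ R(z) = 1 + z + 2/7z².

Find x<0 with |R(x)|<1.
x=-0.53: |R|=0.5503
R=1: x+2/7x²=0 ⇒ x=−7/2=-3.5000; min R=1−1/(4·2/7)=0.1250>−1
Confirm numerically:
  x=-2.435: |R|=0.25906 <1
  x=-1.663: |R|=0.12716 <1
  x=-1.459: |R|=0.14919 <1
  x=-3.911: |R|=1.45926 >1
  x=-3.679: |R|=1.18815 >1
So |R|<1 on (-3.5000, 0).

z∈(-3.5000,0).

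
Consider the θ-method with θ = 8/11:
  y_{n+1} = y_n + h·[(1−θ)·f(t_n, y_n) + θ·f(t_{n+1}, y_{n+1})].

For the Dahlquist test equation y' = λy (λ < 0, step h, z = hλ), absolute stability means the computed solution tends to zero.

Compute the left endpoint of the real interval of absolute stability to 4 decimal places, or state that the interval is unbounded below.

(−∞, 0) — no finite endpoint.

Test eqn y'=λy, z=hλ:
  y_{n+1} = y_n + z·[3/11·y_n + 8/11·y_{n+1}] ⇒ (1 − 8/11z)y_{n+1} = (1 + 3/11z)y_n
  ⇒ R(z) = (1 + 3/11z)/(1 − 8/11z).

Boundary: |R(x)|=1, x<0.
x=-0.66: |R|=0.5541
x=-2: |R|=0.1852
x=-10: |R|=0.2088
x=-100: |R|=0.3564
θ=8/11≥1/2 ⇒ |1+3/11x|<|1−8/11x| ∀x<0 ⇒ stable on all of ℝ⁻.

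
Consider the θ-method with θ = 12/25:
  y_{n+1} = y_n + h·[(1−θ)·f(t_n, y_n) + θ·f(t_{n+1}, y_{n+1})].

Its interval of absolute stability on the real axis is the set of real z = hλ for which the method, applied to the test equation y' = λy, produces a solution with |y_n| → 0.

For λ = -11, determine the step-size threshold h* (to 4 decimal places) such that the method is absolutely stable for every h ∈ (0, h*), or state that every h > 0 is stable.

(-50.0000,0); λ=-11 ⇒ h* = (50)/11 = 4.5455.

Test eqn y'=λy, z=hλ:
  y_{n+1} = y_n + z·[13/25·y_n + 12/25·y_{n+1}] ⇒ (1 − 12/25z)y_{n+1} = (1 + 13/25z)y_n
  so R(z) = (1 + 13/25z)/(1 − 12/25z).

Boundary: |R(x)|=1, x<0.
x=-0.37: |R|=0.6858
R=−1: 1+13/25x = −1+12/25x ⇒ -1/25x=2 ⇒ x=2/(-1/25)=-50.0000
Confirm numerically:
  x=-36.846: |R|=0.97184 <1
  x=-35.951: |R|=0.96922 <1
  x=-30.376: |R|=0.94962 <1
  x=-28.356: |R|=0.94075 <1
  x=-50.419: |R|=1.00067 >1
  x=-50.232: |R|=1.00037 >1
  x=-50.214: |R|=1.00034 >1
Stable set (-50.0000, 0).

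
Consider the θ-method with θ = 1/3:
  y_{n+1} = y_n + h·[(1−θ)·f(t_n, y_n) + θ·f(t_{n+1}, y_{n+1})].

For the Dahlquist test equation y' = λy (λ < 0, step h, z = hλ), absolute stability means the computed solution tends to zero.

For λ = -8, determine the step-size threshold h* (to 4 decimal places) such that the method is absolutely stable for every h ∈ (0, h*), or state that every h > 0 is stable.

On y'=λy, z=hλ:
  y_{n+1} = y_n + z·[2/3·y_n + 1/3·y_{n+1}] ⇒ (1 − 1/3z)y_{n+1} = (1 + 2/3z)y_n
  Hence R(z) = (1 + 2/3z)/(1 − 1/3z).

Find x<0 with |R(x)|<1.
x=-0.71: |R|=0.4259
R=−1: 1+2/3x = −1+1/3x ⇒ -1/3x=2 ⇒ x=2/(-1/3)=-6.0000
Confirm numerically:
  x=-4.437: |R|=0.78983 <1
  x=-3.799: |R|=0.67628 <1
  x=-2.894: |R|=0.47302 <1
  x=-2.621: |R|=0.39886 <1
  x=-6.257: |R|=1.02776 >1
  x=-6.173: |R|=1.01886 >1
Stable set (-6.0000, 0).

(-6.0000,0); λ=-8 ⇒ h* = (6)/8 = 0.7500.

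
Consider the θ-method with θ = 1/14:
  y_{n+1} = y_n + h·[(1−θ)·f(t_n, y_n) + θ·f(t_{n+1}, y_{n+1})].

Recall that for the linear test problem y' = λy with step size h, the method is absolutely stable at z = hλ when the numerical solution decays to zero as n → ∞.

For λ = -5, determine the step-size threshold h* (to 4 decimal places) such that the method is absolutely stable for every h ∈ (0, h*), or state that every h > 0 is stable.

Test eqn y'=λy, z=hλ:
  y_{n+1} = y_n + z·[13/14·y_n + 1/14·y_{n+1}] ⇒ (1 − 1/14z)y_{n+1} = (1 + 13/14z)y_n
  Hence R(z) = (1 + 13/14z)/(1 − 1/14z).

Boundary: |R(x)|=1, x<0.
x=-0.91: |R|=0.1455
R=−1: 1+13/14x = −1+1/14x ⇒ -6/7x=2 ⇒ x=2/(-6/7)=-2.3333
Confirm numerically:
  x=-2.251: |R|=0.93920 <1
  x=-2.203: |R|=0.90347 <1
  x=-2.085: |R|=0.81473 <1
  x=-2.905: |R|=1.40580 >1
  x=-2.725: |R|=1.28102 >1
  x=-2.473: |R|=1.10174 >1
Stable set (-2.3333, 0).

(-2.3333,0); λ=-5 ⇒ h* = (7/3)/5 = 0.4667.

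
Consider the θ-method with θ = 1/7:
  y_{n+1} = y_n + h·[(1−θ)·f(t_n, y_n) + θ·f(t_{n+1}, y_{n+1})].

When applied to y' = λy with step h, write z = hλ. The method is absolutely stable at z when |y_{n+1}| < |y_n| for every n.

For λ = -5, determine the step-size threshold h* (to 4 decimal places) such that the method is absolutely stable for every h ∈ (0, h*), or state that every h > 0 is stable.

On y'=λy, z=hλ:
  y_{n+1} = y_n + z·[6/7·y_n + 1/7·y_{n+1}] ⇒ (1 − 1/7z)y_{n+1} = (1 + 6/7z)y_n
  Hence R(z) = (1 + 6/7z)/(1 − 1/7z).

Boundary: |R(x)|=1, x<0.
x=-1.25: |R|=0.0606
R=−1: 1+6/7x = −1+1/7x ⇒ -5/7x=2 ⇒ x=2/(-5/7)=-2.8000
Confirm numerically:
  x=-2.585: |R|=0.88785 <1
  x=-2.353: |R|=0.76104 <1
  x=-2.229: |R|=0.69065 <1
  x=-1.588: |R|=0.29436 <1
  x=-3.197: |R|=1.19467 >1
  x=-3.160: |R|=1.17717 >1
  x=-2.909: |R|=1.05500 >1
Interval (-2.8000, 0).

(-2.8000,0); λ=-5 ⇒ h* = (14/5)/5 = 0.5600.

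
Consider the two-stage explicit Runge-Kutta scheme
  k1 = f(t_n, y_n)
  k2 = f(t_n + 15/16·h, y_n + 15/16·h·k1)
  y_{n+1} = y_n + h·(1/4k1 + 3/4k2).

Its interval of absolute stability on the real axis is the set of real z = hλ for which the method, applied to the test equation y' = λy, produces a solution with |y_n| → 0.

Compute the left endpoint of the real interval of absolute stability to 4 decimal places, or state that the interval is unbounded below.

With y'=λy (z=hλ):
  k1=λy_n ⇒ h·k1=z·y_n;  k2=λ(1+15/16z)y_n ⇒ h·k2=z(1+15/16z)y_n
  y_{n+1}/y_n = 1 + 1/4z + 3/4z(1+15/16z) = 1 + z + 45/64z²
  ⇒ R(z) = 1 + z + 45/64z².

Boundary: |R(x)|=1, x<0.
x=-1.13: |R|=0.7678
R=1: x+45/64x²=0 ⇒ x=−64/45=-1.4222; min R=1−1/(4·45/64)=0.6444>−1
Confirm numerically:
  x=-1.358: |R|=0.93868 <1
  x=-1.338: |R|=0.92077 <1
  x=-1.285: |R|=0.87602 <1
  x=-1.200: |R|=0.81250 <1
  x=-1.849: |R|=1.55484 >1
  x=-1.711: |R|=1.34741 >1
  x=-1.575: |R|=1.16919 >1
So |R|<1 on (-1.4222, 0).

left endpoint -1.4222.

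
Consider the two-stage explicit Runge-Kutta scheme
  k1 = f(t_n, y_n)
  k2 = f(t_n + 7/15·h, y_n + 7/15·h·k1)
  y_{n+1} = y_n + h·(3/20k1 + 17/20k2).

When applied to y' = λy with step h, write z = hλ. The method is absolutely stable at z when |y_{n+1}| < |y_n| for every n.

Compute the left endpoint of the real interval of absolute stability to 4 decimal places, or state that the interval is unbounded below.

z* = -2.5210.

With y'=λy (z=hλ):
  k1=λy_n ⇒ h·k1=z·y_n;  k2=λ(1+7/15z)y_n ⇒ h·k2=z(1+7/15z)y_n
  y_{n+1}/y_n = 1 + 3/20z + 17/20z(1+7/15z) = 1 + z + 119/300z²
  ⇒ R(z) = 1 + z + 119/300z².

Boundary: |R(x)|=1, x<0.
x=-1.75: |R|=0.4648
R=1: x+119/300x²=0 ⇒ x=−300/119=-2.5210; min R=1−1/(4·119/300)=0.3697>−1
Confirm numerically:
  x=-2.030: |R|=0.60462 <1
  x=-1.758: |R|=0.46792 <1
  x=-1.436: |R|=0.38196 <1
  x=-1.316: |R|=0.37097 <1
  x=-3.094: |R|=1.70322 >1
  x=-2.580: |R|=1.06037 >1
Interval (-2.5210, 0).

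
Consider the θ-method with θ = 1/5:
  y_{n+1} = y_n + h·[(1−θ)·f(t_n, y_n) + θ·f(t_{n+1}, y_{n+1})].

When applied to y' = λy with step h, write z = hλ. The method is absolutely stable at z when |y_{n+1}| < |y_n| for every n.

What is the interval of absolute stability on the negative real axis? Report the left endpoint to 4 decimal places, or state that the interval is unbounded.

On y'=λy, z=hλ:
  y_{n+1} = y_n + z·[4/5·y_n + 1/5·y_{n+1}] ⇒ (1 − 1/5z)y_{n+1} = (1 + 4/5z)y_n
  so R(z) = (1 + 4/5z)/(1 − 1/5z).

Find x<0 with |R(x)|<1.
x=-1.78: |R|=0.3127
R=−1: 1+4/5x = −1+1/5x ⇒ -3/5x=2 ⇒ x=2/(-3/5)=-3.3333
Confirm numerically:
  x=-2.593: |R|=0.70749 <1
  x=-2.496: |R|=0.66489 <1
  x=-1.846: |R|=0.34823 <1
  x=-3.780: |R|=1.15262 >1
  x=-3.699: |R|=1.12611 >1
Interval (-3.3333, 0).

z∈(-3.3333,0).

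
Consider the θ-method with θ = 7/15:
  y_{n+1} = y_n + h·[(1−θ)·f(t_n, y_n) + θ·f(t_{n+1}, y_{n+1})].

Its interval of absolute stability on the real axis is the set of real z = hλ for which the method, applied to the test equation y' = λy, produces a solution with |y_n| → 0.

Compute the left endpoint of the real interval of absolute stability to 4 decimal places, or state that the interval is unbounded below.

On y'=λy, z=hλ:
  y_{n+1} = y_n + z·[8/15·y_n + 7/15·y_{n+1}] ⇒ (1 − 7/15z)y_{n+1} = (1 + 8/15z)y_n
  R(z) = (1 + 8/15z)/(1 − 7/15z).

Solve |R(x)|<1 on ℝ⁻.
x=-0.67: |R|=0.4896
R=−1: 1+8/15x = −1+7/15x ⇒ -1/15x=2 ⇒ x=2/(-1/15)=-30.0000
Confirm numerically:
  x=-26.604: |R|=0.98312 <1
  x=-23.573: |R|=0.96430 <1
  x=-20.105: |R|=0.93646 <1
  x=-30.532: |R|=1.00233 >1
  x=-30.212: |R|=1.00094 >1
Stable set (-30.0000, 0).

z* = -30.0000.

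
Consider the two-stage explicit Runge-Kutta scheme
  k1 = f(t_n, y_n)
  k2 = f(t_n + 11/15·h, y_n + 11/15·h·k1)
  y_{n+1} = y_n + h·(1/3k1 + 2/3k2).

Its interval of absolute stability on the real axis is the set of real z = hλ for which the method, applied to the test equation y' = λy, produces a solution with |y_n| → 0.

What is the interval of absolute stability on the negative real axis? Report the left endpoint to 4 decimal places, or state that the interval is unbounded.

(-2.0455, 0).

Test eqn y'=λy, z=hλ:
  k1=λy_n ⇒ h·k1=z·y_n;  k2=λ(1+11/15z)y_n ⇒ h·k2=z(1+11/15z)y_n
  y_{n+1}/y_n = 1 + 1/3z + 2/3z(1+11/15z) = 1 + z + 22/45z²
  ⇒ R(z) = 1 + z + 22/45z².

Find x<0 with |R(x)|<1.
x=-1.73: |R|=0.7332
R=1: x+22/45x²=0 ⇒ x=−45/22=-2.0455; min R=1−1/(4·22/45)=0.4886>−1
Confirm numerically:
  x=-1.606: |R|=0.65496 <1
  x=-1.388: |R|=0.55387 <1
  x=-1.287: |R|=0.52278 <1
  x=-0.944: |R|=0.49167 <1
  x=-2.586: |R|=1.68339 >1
  x=-2.330: |R|=1.32413 >1
  x=-2.319: |R|=1.31013 >1
Interval (-2.0455, 0).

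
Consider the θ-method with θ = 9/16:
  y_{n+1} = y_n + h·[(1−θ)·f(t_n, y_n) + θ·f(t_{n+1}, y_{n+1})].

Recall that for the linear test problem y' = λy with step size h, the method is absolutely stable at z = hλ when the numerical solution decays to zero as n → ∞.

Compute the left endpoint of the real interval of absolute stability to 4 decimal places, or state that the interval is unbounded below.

Set f=λy, z=hλ:
  y_{n+1} = y_n + z·[7/16·y_n + 9/16·y_{n+1}] ⇒ (1 − 9/16z)y_{n+1} = (1 + 7/16z)y_n
  R(z) = (1 + 7/16z)/(1 − 9/16z).

Find x<0 with |R(x)|<1.
x=-0.62: |R|=0.5403
x=-2: |R|=0.0588
x=-10: |R|=0.5094
x=-100: |R|=0.7467
θ=9/16≥1/2 ⇒ |1+7/16x|<|1−9/16x| ∀x<0 ⇒ unbounded interval.

unbounded; (−∞, 0).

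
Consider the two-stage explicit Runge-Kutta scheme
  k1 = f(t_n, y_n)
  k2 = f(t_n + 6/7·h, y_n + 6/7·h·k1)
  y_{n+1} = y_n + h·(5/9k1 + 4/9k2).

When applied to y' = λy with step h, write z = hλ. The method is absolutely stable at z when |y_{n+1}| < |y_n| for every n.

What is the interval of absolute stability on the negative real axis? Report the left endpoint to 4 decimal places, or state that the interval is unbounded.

z∈(-2.6250,0).

With y'=λy (z=hλ):
  k1=λy_n ⇒ h·k1=z·y_n;  k2=λ(1+6/7z)y_n ⇒ h·k2=z(1+6/7z)y_n
  y_{n+1}/y_n = 1 + 5/9z + 4/9z(1+6/7z) = 1 + z + 8/21z²
  R(z) = 1 + z + 8/21z².

Find x<0 with |R(x)|<1.
x=-0.3: |R|=0.7343
R=1: x+8/21x²=0 ⇒ x=−21/8=-2.6250; min R=1−1/(4·8/21)=0.3438>−1
Confirm numerically:
  x=-2.604: |R|=0.97917 <1
  x=-1.476: |R|=0.35393 <1
  x=-1.253: |R|=0.34510 <1
  x=-2.788: |R|=1.17312 >1
  x=-2.772: |R|=1.15523 >1
So |R|<1 on (-2.6250, 0).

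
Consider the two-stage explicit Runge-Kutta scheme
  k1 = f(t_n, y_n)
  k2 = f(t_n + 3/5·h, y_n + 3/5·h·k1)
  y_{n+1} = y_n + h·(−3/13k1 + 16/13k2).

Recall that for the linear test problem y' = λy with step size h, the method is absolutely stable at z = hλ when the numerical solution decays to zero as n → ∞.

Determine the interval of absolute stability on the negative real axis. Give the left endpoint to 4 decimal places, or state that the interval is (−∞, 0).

z∈(-1.3542,0).

Test eqn y'=λy, z=hλ:
  k1=λy_n ⇒ h·k1=z·y_n;  k2=λ(1+3/5z)y_n ⇒ h·k2=z(1+3/5z)y_n
  y_{n+1}/y_n = 1 − 3/13z + 16/13z(1+3/5z) = 1 + z + 48/65z²
  ⇒ R(z) = 1 + z + 48/65z².

Need |R(x)|<1, x<0.
x=-1.5: |R|=1.1615
R=1: x+48/65x²=0 ⇒ x=−65/48=-1.3542; min R=1−1/(4·48/65)=0.6615>−1
Confirm numerically:
  x=-1.300: |R|=0.94800 <1
  x=-0.957: |R|=0.71932 <1
  x=-0.909: |R|=0.70118 <1
  x=-1.602: |R|=1.29319 >1
  x=-1.564: |R|=1.24235 >1
Stable set (-1.3542, 0).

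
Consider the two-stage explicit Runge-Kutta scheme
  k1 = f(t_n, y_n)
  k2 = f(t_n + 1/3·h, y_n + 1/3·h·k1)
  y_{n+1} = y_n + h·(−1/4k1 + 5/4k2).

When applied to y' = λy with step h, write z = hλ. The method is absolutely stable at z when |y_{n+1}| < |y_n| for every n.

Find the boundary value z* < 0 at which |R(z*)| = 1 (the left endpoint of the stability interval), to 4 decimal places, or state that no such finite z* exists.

z* = -2.4000.

On y'=λy, z=hλ:
  k1=λy_n ⇒ h·k1=z·y_n;  k2=λ(1+1/3z)y_n ⇒ h·k2=z(1+1/3z)y_n
  y_{n+1}/y_n = 1 − 1/4z + 5/4z(1+1/3z) = 1 + z + 5/12z²
  ⇒ R(z) = 1 + z + 5/12z².

Find x<0 with |R(x)|<1.
x=-0.81: |R|=0.4634
R=1: x+5/12x²=0 ⇒ x=−12/5=-2.4000; min R=1−1/(4·5/12)=0.4000>−1
Confirm numerically:
  x=-1.635: |R|=0.47884 <1
  x=-1.491: |R|=0.43528 <1
  x=-1.402: |R|=0.41700 <1
  x=-1.213: |R|=0.40007 <1
  x=-2.646: |R|=1.27122 >1
  x=-2.586: |R|=1.20041 >1
Interval (-2.4000, 0).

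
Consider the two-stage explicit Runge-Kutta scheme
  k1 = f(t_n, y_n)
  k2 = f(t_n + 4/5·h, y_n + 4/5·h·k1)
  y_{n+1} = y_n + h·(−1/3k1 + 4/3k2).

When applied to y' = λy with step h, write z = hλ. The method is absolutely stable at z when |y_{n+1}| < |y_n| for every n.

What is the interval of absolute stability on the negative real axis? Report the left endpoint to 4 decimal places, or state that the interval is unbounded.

z∈(-0.9375,0).

With y'=λy (z=hλ):
  k1=λy_n ⇒ h·k1=z·y_n;  k2=λ(1+4/5z)y_n ⇒ h·k2=z(1+4/5z)y_n
  y_{n+1}/y_n = 1 − 1/3z + 4/3z(1+4/5z) = 1 + z + 16/15z²
  so R(z) = 1 + z + 16/15z².

Find x<0 with |R(x)|<1.
x=-1.32: |R|=1.5386
R=1: x+16/15x²=0 ⇒ x=−15/16=-0.9375; min R=1−1/(4·16/15)=0.7656>−1
Confirm numerically:
  x=-0.786: |R|=0.87298 <1
  x=-0.724: |R|=0.83512 <1
  x=-0.503: |R|=0.76688 <1
  x=-0.447: |R|=0.76613 <1
  x=-1.083: |R|=1.16808 >1
  x=-0.984: |R|=1.04881 >1
Interval (-0.9375, 0).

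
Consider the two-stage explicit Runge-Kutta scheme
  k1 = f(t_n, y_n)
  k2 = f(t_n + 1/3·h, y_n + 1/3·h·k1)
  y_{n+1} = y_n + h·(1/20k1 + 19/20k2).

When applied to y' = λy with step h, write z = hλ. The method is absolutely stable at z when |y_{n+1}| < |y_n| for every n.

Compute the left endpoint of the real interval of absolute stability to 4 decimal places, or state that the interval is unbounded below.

Test eqn y'=λy, z=hλ:
  k1=λy_n ⇒ h·k1=z·y_n;  k2=λ(1+1/3z)y_n ⇒ h·k2=z(1+1/3z)y_n
  y_{n+1}/y_n = 1 + 1/20z + 19/20z(1+1/3z) = 1 + z + 19/60z²
  ⇒ R(z) = 1 + z + 19/60z².

Boundary: |R(x)|=1, x<0.
x=-1.78: |R|=0.2233
R=1: x+19/60x²=0 ⇒ x=−60/19=-3.1579; min R=1−1/(4·19/60)=0.2105>−1
Confirm numerically:
  x=-3.029: |R|=0.87637 <1
  x=-2.693: |R|=0.60355 <1
  x=-2.342: |R|=0.39491 <1
  x=-3.662: |R|=1.58458 >1
  x=-3.578: |R|=1.47599 >1
  x=-3.264: |R|=1.10967 >1
Stable set (-3.1579, 0).

z* = -3.1579.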